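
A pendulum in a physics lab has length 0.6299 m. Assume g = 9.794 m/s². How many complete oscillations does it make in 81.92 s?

51

T = 2π√(L/g) = 2π√(0.6299/9.794) = 1.5934 s.
Number of complete oscillations = ⌊81.92/1.5934⌋ = ⌊51.411⌋ = 51.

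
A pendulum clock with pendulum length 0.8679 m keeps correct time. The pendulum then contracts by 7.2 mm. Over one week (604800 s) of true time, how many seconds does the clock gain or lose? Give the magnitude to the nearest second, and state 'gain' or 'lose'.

gain 2524 s

T ∝ √L, so T'/T = √(0.86070/0.8679) = 0.995843.
In 604800 s of true time the clock registers 604800/0.995843 = 607324.4 s, so it gains 2524 s.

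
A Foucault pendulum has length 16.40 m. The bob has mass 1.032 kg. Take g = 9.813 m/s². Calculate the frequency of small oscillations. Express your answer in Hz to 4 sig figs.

0.1231 Hz

T = 2π√(L/g) = 2π√(16.40/9.813) = 8.1227 s, so f = 1/T = 0.1231 Hz.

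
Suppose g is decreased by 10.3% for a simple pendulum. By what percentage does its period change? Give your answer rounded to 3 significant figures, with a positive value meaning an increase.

5.59%

T ∝ 1/√g, so T'/T = 1/√(0.8970) = 1.056.
Percentage change in T = (1.056 − 1) × 100% = 5.59%.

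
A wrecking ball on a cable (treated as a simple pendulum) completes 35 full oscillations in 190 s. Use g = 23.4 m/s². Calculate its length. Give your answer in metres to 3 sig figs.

17.5 m

T = 190/35 = 5.429 s.
From T = 2π√(L/g), L = gT²/(4π²) = 23.4 × 5.429²/(4π²) = 17.5 m.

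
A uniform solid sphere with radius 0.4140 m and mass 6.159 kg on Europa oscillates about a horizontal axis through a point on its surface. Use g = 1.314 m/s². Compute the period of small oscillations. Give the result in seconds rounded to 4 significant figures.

I_cm = (2/5)mr² = 0.42225 kg·m². The pivot is at distance d = 0.4140 m from the centre of mass.
By the parallel-axis theorem, I = I_cm + md² = 0.42225 + 1.0556 = 1.4779 kg·m².
T = 2π√(I/(mgd)) = 2π√(1.4779/(6.159 × 1.314 × 0.4140)) = 4.173 s.

4.173 s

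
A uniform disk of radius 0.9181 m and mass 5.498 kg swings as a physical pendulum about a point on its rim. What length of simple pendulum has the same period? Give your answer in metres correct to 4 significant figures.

The equivalent simple-pendulum length is L_eq = I/(md), where I is about the pivot and d = 0.91810 m.
I_cm = ½mR² = 2.3172 kg·m², so I = I_cm + md² = 2.3172 + 4.6343 = 6.9515 kg·m².
L_eq = 6.9515/(5.498 × 0.91810) = 1.377 m.

1.377 m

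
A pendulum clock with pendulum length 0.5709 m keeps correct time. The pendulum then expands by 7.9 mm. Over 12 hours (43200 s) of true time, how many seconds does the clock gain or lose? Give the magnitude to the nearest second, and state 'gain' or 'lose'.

T ∝ √L, so T'/T = √(0.57880/0.5709) = 1.00690.
In 43200 s of true time the clock registers 43200/1.00690 = 42904.2 s, so it loses 296 s.

lose 296 s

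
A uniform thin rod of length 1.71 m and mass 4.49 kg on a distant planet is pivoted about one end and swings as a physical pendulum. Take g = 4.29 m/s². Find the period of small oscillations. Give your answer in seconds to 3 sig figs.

For a physical pendulum T = 2π√(I/(mgd)), with d = 0.8550 m from pivot to centre of mass.
I_cm = mL²/12 = 4.49 × 1.71²/12 = 1.094 kg·m²; I = I_cm + md² = 1.094 + 4.49 × 0.8550² = 4.376 kg·m².
T = 2π√(4.376/(4.49 × 4.29 × 0.8550)) = 3.24 s.

3.24 s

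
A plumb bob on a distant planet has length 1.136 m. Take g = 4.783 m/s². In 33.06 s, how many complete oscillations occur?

10

T = 2π√(L/g) = 2π√(1.136/4.783) = 3.0621 s.
Number of complete oscillations = ⌊33.06/3.0621⌋ = ⌊10.797⌋ = 10.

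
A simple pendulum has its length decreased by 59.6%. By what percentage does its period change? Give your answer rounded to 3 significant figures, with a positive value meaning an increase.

-36.4%

T ∝ √L, so T'/T = √(0.4040) = 0.6356.
Percentage change in T = (0.6356 − 1) × 100% = -36.4%.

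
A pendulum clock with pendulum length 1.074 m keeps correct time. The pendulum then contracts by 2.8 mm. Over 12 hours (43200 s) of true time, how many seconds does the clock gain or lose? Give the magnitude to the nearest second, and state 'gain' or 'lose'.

gain 56 s

T ∝ √L, so T'/T = √(1.07120/1.074) = 0.998696.
In 43200 s of true time the clock registers 43200/0.998696 = 43256.4 s, so it gains 56 s.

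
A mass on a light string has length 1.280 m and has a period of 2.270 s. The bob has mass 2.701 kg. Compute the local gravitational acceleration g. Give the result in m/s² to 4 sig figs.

From T = 2π√(L/g), g = 4π²L/T² = 4π² × 1.280/2.2700² = 9.807 m/s².

9.807 m/s²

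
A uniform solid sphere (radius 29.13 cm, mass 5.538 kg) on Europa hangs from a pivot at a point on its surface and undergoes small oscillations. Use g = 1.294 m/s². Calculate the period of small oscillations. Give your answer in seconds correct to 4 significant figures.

I_cm = (2/5)mr² = 0.18797 kg·m². The pivot is at distance d = 0.2913 m from the centre of mass.
By the parallel-axis theorem, I = I_cm + md² = 0.18797 + 0.46993 = 0.65790 kg·m².
T = 2π√(I/(mgd)) = 2π√(0.65790/(5.538 × 1.294 × 0.2913)) = 3.527 s.

3.527 s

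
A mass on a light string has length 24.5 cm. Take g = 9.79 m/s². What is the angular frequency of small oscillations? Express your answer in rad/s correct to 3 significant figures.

6.32 rad/s

ω = √(g/L) = √(9.79/0.245) = 6.32 rad/s.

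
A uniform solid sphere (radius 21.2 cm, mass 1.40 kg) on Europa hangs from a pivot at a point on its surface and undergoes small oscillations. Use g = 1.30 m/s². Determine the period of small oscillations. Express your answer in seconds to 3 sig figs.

I_cm = (2/5)mr² = 0.02517 kg·m². The pivot is at distance d = 0.212 m from the centre of mass.
By the parallel-axis theorem, I = I_cm + md² = 0.02517 + 0.06292 = 0.08809 kg·m².
T = 2π√(I/(mgd)) = 2π√(0.08809/(1.40 × 1.30 × 0.212)) = 3.00 s.

3.00 s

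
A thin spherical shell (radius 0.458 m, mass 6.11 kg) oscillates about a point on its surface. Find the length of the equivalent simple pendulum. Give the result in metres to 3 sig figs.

0.763 m

The equivalent simple-pendulum length is L_eq = I/(md), where I is about the pivot and d = 0.4580 m.
I_cm = (2/3)mR² = 0.8544 kg·m², so I = I_cm + md² = 0.8544 + 1.282 = 2.136 kg·m².
L_eq = 2.136/(6.11 × 0.4580) = 0.763 m.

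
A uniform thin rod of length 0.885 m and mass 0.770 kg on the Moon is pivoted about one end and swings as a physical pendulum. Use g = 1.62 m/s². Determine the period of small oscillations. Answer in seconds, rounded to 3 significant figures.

For a physical pendulum T = 2π√(I/(mgd)), with d = 0.4425 m from pivot to centre of mass.
I_cm = mL²/12 = 0.770 × 0.885²/12 = 0.05026 kg·m²; I = I_cm + md² = 0.05026 + 0.770 × 0.4425² = 0.2010 kg·m².
T = 2π√(0.2010/(0.770 × 1.62 × 0.4425)) = 3.79 s.

3.79 s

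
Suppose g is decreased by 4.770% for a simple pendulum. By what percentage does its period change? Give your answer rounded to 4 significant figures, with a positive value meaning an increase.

T ∝ 1/√g, so T'/T = 1/√(0.95230) = 1.0247.
Percentage change in T = (1.0247 − 1) × 100% = 2.474%.

2.474%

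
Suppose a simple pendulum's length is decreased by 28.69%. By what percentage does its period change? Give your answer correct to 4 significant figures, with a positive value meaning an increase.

-15.55%

T ∝ √L, so T'/T = √(0.71310) = 0.84445.
Percentage change in T = (0.84445 − 1) × 100% = -15.55%.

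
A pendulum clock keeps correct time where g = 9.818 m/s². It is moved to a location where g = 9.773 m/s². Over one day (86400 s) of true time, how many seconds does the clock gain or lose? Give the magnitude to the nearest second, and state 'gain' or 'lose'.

lose 198 s

The clock's period scales as T ∝ 1/√g, so T'/T = √(9.818/9.773) = 1.00230.
In 86400 s of true time the clock registers 86400/1.00230 = 86201.8 s, so it loses 198 s.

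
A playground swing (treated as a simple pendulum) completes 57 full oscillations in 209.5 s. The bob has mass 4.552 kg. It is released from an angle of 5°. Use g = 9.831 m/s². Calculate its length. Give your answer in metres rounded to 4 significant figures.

3.364 m

T = 209.5/57 = 3.6754 s.
From T = 2π√(L/g), L = gT²/(4π²) = 9.831 × 3.6754²/(4π²) = 3.364 m.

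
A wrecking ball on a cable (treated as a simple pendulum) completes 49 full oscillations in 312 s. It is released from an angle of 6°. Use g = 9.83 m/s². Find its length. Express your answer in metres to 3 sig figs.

10.1 m

T = 312/49 = 6.367 s.
From T = 2π√(L/g), L = gT²/(4π²) = 9.83 × 6.367²/(4π²) = 10.1 m.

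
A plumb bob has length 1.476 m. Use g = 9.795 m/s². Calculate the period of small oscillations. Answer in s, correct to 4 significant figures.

T = 2π√(L/g) = 2π√(1.476/9.795) = 2π × 0.38819 = 2.439 s.

2.439 s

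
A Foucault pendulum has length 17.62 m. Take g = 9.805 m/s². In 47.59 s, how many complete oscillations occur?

T = 2π√(L/g) = 2π√(17.62/9.805) = 8.4228 s.
Number of complete oscillations = ⌊47.59/8.4228⌋ = ⌊5.6501⌋ = 5.

5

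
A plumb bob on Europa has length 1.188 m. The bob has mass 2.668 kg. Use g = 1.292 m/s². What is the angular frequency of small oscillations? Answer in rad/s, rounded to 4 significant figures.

ω = √(g/L) = √(1.292/1.188) = 1.043 rad/s.

1.043 rad/s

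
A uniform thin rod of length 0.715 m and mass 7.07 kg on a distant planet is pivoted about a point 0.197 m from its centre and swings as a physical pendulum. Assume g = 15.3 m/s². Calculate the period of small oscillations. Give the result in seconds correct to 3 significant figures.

For a physical pendulum T = 2π√(I/(mgd)), with d = 0.1970 m from pivot to centre of mass.
I_cm = mL²/12 = 7.07 × 0.715²/12 = 0.3012 kg·m²; I = I_cm + md² = 0.3012 + 7.07 × 0.1970² = 0.5756 kg·m².
T = 2π√(0.5756/(7.07 × 15.3 × 0.1970)) = 1.03 s.

1.03 s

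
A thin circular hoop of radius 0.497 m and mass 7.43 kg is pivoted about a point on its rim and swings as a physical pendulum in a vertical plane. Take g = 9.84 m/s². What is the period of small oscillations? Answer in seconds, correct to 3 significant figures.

2.00 s

I_cm = mr² = 1.835 kg·m². The pivot is at distance d = 0.497 m from the centre of mass.
By the parallel-axis theorem, I = I_cm + md² = 1.835 + 1.835 = 3.671 kg·m².
T = 2π√(I/(mgd)) = 2π√(3.671/(7.43 × 9.84 × 0.497)) = 2.00 s.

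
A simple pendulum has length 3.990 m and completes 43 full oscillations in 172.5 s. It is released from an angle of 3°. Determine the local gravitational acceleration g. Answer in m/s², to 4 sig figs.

9.788 m/s²

T = 172.5/43 = 4.0116 s.
From T = 2π√(L/g), g = 4π²L/T² = 4π² × 3.990/4.0116² = 9.788 m/s².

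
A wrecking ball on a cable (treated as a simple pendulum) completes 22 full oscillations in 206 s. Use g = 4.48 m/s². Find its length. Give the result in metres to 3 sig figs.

9.95 m

T = 206/22 = 9.364 s.
From T = 2π√(L/g), L = gT²/(4π²) = 4.48 × 9.364²/(4π²) = 9.95 m.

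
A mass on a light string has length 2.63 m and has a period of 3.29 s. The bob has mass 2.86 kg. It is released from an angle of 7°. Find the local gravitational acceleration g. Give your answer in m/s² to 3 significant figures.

9.59 m/s²

From T = 2π√(L/g), g = 4π²L/T² = 4π² × 2.63/3.290² = 9.59 m/s².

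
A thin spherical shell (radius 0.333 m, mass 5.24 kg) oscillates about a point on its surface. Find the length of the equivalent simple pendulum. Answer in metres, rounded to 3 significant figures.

0.555 m

The equivalent simple-pendulum length is L_eq = I/(md), where I is about the pivot and d = 0.3330 m.
I_cm = (2/3)mR² = 0.3874 kg·m², so I = I_cm + md² = 0.3874 + 0.5811 = 0.9684 kg·m².
L_eq = 0.9684/(5.24 × 0.3330) = 0.555 m.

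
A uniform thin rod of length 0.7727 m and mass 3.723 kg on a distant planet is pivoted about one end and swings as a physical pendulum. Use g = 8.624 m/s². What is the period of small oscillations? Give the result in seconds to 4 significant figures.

1.536 s

For a physical pendulum T = 2π√(I/(mgd)), with d = 0.38635 m from pivot to centre of mass.
I_cm = mL²/12 = 3.723 × 0.7727²/12 = 0.18524 kg·m²; I = I_cm + md² = 0.18524 + 3.723 × 0.38635² = 0.74096 kg·m².
T = 2π√(0.74096/(3.723 × 8.624 × 0.38635)) = 1.536 s.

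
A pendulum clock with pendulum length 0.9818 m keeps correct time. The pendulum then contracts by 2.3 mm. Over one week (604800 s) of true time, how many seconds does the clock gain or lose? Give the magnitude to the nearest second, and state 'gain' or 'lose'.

gain 710 s

T ∝ √L, so T'/T = √(0.97950/0.9818) = 0.998828.
In 604800 s of true time the clock registers 604800/0.998828 = 605509.7 s, so it gains 710 s.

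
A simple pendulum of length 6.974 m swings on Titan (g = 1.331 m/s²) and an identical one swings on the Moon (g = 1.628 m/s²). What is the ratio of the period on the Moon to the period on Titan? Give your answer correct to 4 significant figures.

0.9042

T ∝ 1/√g, so T₂/T₁ = √(g₁/g₂) = √(1.331/1.628) = 0.9042.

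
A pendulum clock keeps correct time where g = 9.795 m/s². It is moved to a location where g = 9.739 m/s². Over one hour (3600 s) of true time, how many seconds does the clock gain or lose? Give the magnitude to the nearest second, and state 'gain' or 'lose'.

The clock's period scales as T ∝ 1/√g, so T'/T = √(9.795/9.739) = 1.00287.
In 3600 s of true time the clock registers 3600/1.00287 = 3589.7 s, so it loses 10 s.

lose 10 s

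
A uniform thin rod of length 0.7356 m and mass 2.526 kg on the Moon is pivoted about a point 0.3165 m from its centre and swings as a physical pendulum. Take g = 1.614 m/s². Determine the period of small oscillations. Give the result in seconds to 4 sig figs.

For a physical pendulum T = 2π√(I/(mgd)), with d = 0.31650 m from pivot to centre of mass.
I_cm = mL²/12 = 2.526 × 0.7356²/12 = 0.11390 kg·m²; I = I_cm + md² = 0.11390 + 2.526 × 0.31650² = 0.36694 kg·m².
T = 2π√(0.36694/(2.526 × 1.614 × 0.31650)) = 3.351 s.

3.351 s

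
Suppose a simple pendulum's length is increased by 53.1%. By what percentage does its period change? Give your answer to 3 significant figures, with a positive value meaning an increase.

T ∝ √L, so T'/T = √(1.531) = 1.237.
Percentage change in T = (1.237 − 1) × 100% = 23.7%.

23.7%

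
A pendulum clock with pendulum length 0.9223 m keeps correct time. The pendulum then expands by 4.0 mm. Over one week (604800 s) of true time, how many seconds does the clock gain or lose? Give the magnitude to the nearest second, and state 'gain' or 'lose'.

lose 1307 s

T ∝ √L, so T'/T = √(0.92630/0.9223) = 1.00217.
In 604800 s of true time the clock registers 604800/1.00217 = 603492.7 s, so it loses 1307 s.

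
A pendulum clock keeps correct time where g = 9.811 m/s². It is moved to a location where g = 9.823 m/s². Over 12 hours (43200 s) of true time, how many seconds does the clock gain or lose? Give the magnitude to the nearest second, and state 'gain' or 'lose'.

The clock's period scales as T ∝ 1/√g, so T'/T = √(9.811/9.823) = 0.999389.
In 43200 s of true time the clock registers 43200/0.999389 = 43226.4 s, so it gains 26 s.

gain 26 s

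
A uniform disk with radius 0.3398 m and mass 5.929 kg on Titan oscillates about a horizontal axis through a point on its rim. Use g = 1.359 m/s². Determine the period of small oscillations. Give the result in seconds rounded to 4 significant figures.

I_cm = ½mr² = 0.34229 kg·m². The pivot is at distance d = 0.3398 m from the centre of mass.
By the parallel-axis theorem, I = I_cm + md² = 0.34229 + 0.68459 = 1.0269 kg·m².
T = 2π√(I/(mgd)) = 2π√(1.0269/(5.929 × 1.359 × 0.3398)) = 3.848 s.

3.848 s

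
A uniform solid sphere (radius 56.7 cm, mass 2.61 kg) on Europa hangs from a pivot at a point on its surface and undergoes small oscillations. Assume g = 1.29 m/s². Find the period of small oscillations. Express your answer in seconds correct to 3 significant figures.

I_cm = (2/5)mr² = 0.3356 kg·m². The pivot is at distance d = 0.567 m from the centre of mass.
By the parallel-axis theorem, I = I_cm + md² = 0.3356 + 0.8391 = 1.175 kg·m².
T = 2π√(I/(mgd)) = 2π√(1.175/(2.61 × 1.29 × 0.567)) = 4.93 s.

4.93 s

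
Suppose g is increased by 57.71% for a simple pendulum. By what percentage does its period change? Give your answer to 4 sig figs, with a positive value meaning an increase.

-20.37%

T ∝ 1/√g, so T'/T = 1/√(1.5771) = 0.79629.
Percentage change in T = (0.79629 − 1) × 100% = -20.37%.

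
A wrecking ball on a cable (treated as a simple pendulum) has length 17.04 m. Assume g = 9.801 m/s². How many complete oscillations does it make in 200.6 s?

T = 2π√(L/g) = 2π√(17.04/9.801) = 8.2848 s.
Number of complete oscillations = ⌊200.6/8.2848⌋ = ⌊24.213⌋ = 24.

24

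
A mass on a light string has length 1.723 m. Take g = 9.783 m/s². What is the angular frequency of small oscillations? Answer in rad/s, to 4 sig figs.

ω = √(g/L) = √(9.783/1.723) = 2.383 rad/s.

2.383 rad/s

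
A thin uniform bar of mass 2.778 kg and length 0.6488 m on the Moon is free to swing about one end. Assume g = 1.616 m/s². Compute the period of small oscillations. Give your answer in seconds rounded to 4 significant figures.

3.251 s

For a physical pendulum T = 2π√(I/(mgd)), with d = 0.32440 m from pivot to centre of mass.
I_cm = mL²/12 = 2.778 × 0.6488²/12 = 0.097448 kg·m²; I = I_cm + md² = 0.097448 + 2.778 × 0.32440² = 0.38979 kg·m².
T = 2π√(0.38979/(2.778 × 1.616 × 0.32440)) = 3.251 s.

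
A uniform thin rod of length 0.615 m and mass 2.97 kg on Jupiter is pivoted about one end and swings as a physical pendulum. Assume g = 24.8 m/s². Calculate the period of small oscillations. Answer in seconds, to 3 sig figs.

For a physical pendulum T = 2π√(I/(mgd)), with d = 0.3075 m from pivot to centre of mass.
I_cm = mL²/12 = 2.97 × 0.615²/12 = 0.09361 kg·m²; I = I_cm + md² = 0.09361 + 2.97 × 0.3075² = 0.3744 kg·m².
T = 2π√(0.3744/(2.97 × 24.8 × 0.3075)) = 0.808 s.

0.808 s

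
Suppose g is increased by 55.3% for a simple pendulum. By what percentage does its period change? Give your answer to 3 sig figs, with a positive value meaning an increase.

-19.8%

T ∝ 1/√g, so T'/T = 1/√(1.553) = 0.8024.
Percentage change in T = (0.8024 − 1) × 100% = -19.8%.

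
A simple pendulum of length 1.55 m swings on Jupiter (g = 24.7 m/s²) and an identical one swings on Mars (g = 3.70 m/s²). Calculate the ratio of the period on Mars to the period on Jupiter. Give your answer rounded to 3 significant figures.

T ∝ 1/√g, so T₂/T₁ = √(g₁/g₂) = √(24.7/3.70) = 2.58.

2.58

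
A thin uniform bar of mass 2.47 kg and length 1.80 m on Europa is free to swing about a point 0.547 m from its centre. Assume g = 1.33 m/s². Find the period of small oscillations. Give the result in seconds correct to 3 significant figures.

For a physical pendulum T = 2π√(I/(mgd)), with d = 0.5470 m from pivot to centre of mass.
I_cm = mL²/12 = 2.47 × 1.80²/12 = 0.6669 kg·m²; I = I_cm + md² = 0.6669 + 2.47 × 0.5470² = 1.406 kg·m².
T = 2π√(1.406/(2.47 × 1.33 × 0.5470)) = 5.56 s.

5.56 s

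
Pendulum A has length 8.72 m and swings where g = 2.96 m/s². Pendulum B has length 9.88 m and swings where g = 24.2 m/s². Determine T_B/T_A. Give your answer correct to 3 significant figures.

T = 2π√(L/g), so T_B/T_A = √((L_B/g_B)/(L_A/g_A)) = √((9.88/24.2)/(8.72/2.96)) = 0.372.

0.372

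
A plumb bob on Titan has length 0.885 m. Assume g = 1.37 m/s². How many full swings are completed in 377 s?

T = 2π√(L/g) = 2π√(0.885/1.37) = 5.050 s.
Number of complete oscillations = ⌊377/5.050⌋ = ⌊74.65⌋ = 74.

74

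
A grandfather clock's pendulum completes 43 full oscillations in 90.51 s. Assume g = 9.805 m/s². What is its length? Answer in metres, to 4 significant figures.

T = 90.51/43 = 2.1049 s.
From T = 2π√(L/g), L = gT²/(4π²) = 9.805 × 2.1049²/(4π²) = 1.100 m.

1.100 m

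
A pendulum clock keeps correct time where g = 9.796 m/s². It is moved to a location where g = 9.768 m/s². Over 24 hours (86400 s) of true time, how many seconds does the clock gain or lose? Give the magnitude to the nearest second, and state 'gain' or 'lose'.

The clock's period scales as T ∝ 1/√g, so T'/T = √(9.796/9.768) = 1.00143.
In 86400 s of true time the clock registers 86400/1.00143 = 86276.4 s, so it loses 124 s.

lose 124 s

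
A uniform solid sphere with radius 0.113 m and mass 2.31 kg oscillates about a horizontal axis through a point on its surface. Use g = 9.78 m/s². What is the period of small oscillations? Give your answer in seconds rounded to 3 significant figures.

0.799 s

I_cm = (2/5)mr² = 0.01180 kg·m². The pivot is at distance d = 0.113 m from the centre of mass.
By the parallel-axis theorem, I = I_cm + md² = 0.01180 + 0.02950 = 0.04129 kg·m².
T = 2π√(I/(mgd)) = 2π√(0.04129/(2.31 × 9.78 × 0.113)) = 0.799 s.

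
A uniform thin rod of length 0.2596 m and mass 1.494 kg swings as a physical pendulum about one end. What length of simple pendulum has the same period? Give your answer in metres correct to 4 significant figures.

The equivalent simple-pendulum length is L_eq = I/(md), where I is about the pivot and d = 0.12980 m.
I_cm = (1/12)mL² = 0.0083903 kg·m², so I = I_cm + md² = 0.0083903 + 0.025171 = 0.033561 kg·m².
L_eq = 0.033561/(1.494 × 0.12980) = 0.1731 m.

0.1731 m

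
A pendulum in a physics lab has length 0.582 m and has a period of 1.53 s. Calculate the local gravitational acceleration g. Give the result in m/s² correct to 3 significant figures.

9.82 m/s²

From T = 2π√(L/g), g = 4π²L/T² = 4π² × 0.582/1.530² = 9.82 m/s².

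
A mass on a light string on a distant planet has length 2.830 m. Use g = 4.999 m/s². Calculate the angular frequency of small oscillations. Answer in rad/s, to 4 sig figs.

1.329 rad/s

ω = √(g/L) = √(4.999/2.830) = 1.329 rad/s.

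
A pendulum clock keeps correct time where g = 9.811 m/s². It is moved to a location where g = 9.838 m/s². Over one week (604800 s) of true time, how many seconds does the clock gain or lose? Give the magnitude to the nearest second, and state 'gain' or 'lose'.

The clock's period scales as T ∝ 1/√g, so T'/T = √(9.811/9.838) = 0.998627.
In 604800 s of true time the clock registers 604800/0.998627 = 605631.6 s, so it gains 832 s.

gain 832 s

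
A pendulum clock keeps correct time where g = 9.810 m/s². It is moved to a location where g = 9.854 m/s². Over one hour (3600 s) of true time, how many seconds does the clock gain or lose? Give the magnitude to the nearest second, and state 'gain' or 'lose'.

The clock's period scales as T ∝ 1/√g, so T'/T = √(9.810/9.854) = 0.997765.
In 3600 s of true time the clock registers 3600/0.997765 = 3608.1 s, so it gains 8 s.

gain 8 s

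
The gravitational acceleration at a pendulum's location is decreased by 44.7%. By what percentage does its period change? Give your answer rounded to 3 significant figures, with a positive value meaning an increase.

34.5%

T ∝ 1/√g, so T'/T = 1/√(0.5530) = 1.345.
Percentage change in T = (1.345 − 1) × 100% = 34.5%.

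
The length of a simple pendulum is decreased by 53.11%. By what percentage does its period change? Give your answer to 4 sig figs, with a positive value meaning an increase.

-31.52%

T ∝ √L, so T'/T = √(0.46890) = 0.68476.
Percentage change in T = (0.68476 − 1) × 100% = -31.52%.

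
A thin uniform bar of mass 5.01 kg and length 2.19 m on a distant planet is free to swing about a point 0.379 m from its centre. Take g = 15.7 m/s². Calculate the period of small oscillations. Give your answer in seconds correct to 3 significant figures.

1.90 s

For a physical pendulum T = 2π√(I/(mgd)), with d = 0.3790 m from pivot to centre of mass.
I_cm = mL²/12 = 5.01 × 2.19²/12 = 2.002 kg·m²; I = I_cm + md² = 2.002 + 5.01 × 0.3790² = 2.722 kg·m².
T = 2π√(2.722/(5.01 × 15.7 × 0.3790)) = 1.90 s.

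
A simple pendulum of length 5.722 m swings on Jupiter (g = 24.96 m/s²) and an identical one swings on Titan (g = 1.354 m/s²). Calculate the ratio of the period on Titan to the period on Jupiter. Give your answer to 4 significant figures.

T ∝ 1/√g, so T₂/T₁ = √(g₁/g₂) = √(24.96/1.354) = 4.294.

4.294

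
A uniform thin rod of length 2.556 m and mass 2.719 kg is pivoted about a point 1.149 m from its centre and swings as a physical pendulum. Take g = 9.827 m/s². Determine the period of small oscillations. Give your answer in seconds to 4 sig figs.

For a physical pendulum T = 2π√(I/(mgd)), with d = 1.1490 m from pivot to centre of mass.
I_cm = mL²/12 = 2.719 × 2.556²/12 = 1.4803 kg·m²; I = I_cm + md² = 1.4803 + 2.719 × 1.1490² = 5.0699 kg·m².
T = 2π√(5.0699/(2.719 × 9.827 × 1.1490)) = 2.553 s.

2.553 s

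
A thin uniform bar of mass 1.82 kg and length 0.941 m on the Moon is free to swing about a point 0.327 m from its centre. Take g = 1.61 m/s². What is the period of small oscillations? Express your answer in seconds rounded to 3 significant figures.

For a physical pendulum T = 2π√(I/(mgd)), with d = 0.3270 m from pivot to centre of mass.
I_cm = mL²/12 = 1.82 × 0.941²/12 = 0.1343 kg·m²; I = I_cm + md² = 0.1343 + 1.82 × 0.3270² = 0.3289 kg·m².
T = 2π√(0.3289/(1.82 × 1.61 × 0.3270)) = 3.68 s.

3.68 s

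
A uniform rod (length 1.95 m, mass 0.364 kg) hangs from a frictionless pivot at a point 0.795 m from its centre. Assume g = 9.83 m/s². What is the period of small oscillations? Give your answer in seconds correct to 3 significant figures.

2.19 s

For a physical pendulum T = 2π√(I/(mgd)), with d = 0.7950 m from pivot to centre of mass.
I_cm = mL²/12 = 0.364 × 1.95²/12 = 0.1153 kg·m²; I = I_cm + md² = 0.1153 + 0.364 × 0.7950² = 0.3454 kg·m².
T = 2π√(0.3454/(0.364 × 9.83 × 0.7950)) = 2.19 s.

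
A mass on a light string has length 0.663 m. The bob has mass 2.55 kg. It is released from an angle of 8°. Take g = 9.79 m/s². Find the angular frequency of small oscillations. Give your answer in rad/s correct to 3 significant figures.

3.84 rad/s

ω = √(g/L) = √(9.79/0.663) = 3.84 rad/s.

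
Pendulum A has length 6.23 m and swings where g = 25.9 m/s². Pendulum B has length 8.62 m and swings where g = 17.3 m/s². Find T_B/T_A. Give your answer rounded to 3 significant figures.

1.44

T = 2π√(L/g), so T_B/T_A = √((L_B/g_B)/(L_A/g_A)) = √((8.62/17.3)/(6.23/25.9)) = 1.44.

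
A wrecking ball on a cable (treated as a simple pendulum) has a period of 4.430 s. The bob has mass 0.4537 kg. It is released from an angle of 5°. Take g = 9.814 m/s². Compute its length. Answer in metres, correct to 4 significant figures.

From T = 2π√(L/g), L = gT²/(4π²) = 9.814 × 4.4300²/(4π²) = 4.879 m.

4.879 m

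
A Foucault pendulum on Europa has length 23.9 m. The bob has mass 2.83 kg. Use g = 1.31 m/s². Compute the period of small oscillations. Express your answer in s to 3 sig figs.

26.8 s

T = 2π√(L/g) = 2π√(23.9/1.31) = 2π × 4.271 = 26.8 s.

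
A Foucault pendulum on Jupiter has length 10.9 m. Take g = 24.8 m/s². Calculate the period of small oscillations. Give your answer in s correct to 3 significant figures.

T = 2π√(L/g) = 2π√(10.9/24.8) = 2π × 0.6630 = 4.17 s.

4.17 s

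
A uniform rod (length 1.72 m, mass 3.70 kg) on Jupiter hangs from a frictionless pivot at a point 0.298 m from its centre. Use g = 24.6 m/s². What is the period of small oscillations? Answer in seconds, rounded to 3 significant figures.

For a physical pendulum T = 2π√(I/(mgd)), with d = 0.2980 m from pivot to centre of mass.
I_cm = mL²/12 = 3.70 × 1.72²/12 = 0.9122 kg·m²; I = I_cm + md² = 0.9122 + 3.70 × 0.2980² = 1.241 kg·m².
T = 2π√(1.241/(3.70 × 24.6 × 0.2980)) = 1.34 s.

1.34 s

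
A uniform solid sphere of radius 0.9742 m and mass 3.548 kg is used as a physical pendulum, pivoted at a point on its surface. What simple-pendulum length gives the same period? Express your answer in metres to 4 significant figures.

The equivalent simple-pendulum length is L_eq = I/(md), where I is about the pivot and d = 0.97420 m.
I_cm = (2/5)mR² = 1.3469 kg·m², so I = I_cm + md² = 1.3469 + 3.3673 = 4.7142 kg·m².
L_eq = 4.7142/(3.548 × 0.97420) = 1.364 m.

1.364 m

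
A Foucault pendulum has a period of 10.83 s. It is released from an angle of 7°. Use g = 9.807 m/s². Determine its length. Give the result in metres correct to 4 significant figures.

29.14 m

From T = 2π√(L/g), L = gT²/(4π²) = 9.807 × 10.830²/(4π²) = 29.14 m.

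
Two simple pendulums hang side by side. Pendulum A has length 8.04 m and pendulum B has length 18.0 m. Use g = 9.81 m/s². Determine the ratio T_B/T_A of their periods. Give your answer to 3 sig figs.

T ∝ √L, so T_B/T_A = √(L_B/L_A) = √(18.0/8.04) = 1.50.

1.50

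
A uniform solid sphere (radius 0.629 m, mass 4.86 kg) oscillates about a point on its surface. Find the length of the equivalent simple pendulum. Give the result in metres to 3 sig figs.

The equivalent simple-pendulum length is L_eq = I/(md), where I is about the pivot and d = 0.6290 m.
I_cm = (2/5)mR² = 0.7691 kg·m², so I = I_cm + md² = 0.7691 + 1.923 = 2.692 kg·m².
L_eq = 2.692/(4.86 × 0.6290) = 0.881 m.

0.881 m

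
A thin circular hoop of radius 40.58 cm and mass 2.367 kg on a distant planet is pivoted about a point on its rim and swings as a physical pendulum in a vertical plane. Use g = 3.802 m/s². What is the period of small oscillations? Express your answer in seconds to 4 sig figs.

2.903 s

I_cm = mr² = 0.38978 kg·m². The pivot is at distance d = 0.4058 m from the centre of mass.
By the parallel-axis theorem, I = I_cm + md² = 0.38978 + 0.38978 = 0.77957 kg·m².
T = 2π√(I/(mgd)) = 2π√(0.77957/(2.367 × 3.802 × 0.4058)) = 2.903 s.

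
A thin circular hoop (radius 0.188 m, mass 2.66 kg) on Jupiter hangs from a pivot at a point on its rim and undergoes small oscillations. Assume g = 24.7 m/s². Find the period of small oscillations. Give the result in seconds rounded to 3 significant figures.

0.775 s

I_cm = mr² = 0.09402 kg·m². The pivot is at distance d = 0.188 m from the centre of mass.
By the parallel-axis theorem, I = I_cm + md² = 0.09402 + 0.09402 = 0.1880 kg·m².
T = 2π√(I/(mgd)) = 2π√(0.1880/(2.66 × 24.7 × 0.188)) = 0.775 s.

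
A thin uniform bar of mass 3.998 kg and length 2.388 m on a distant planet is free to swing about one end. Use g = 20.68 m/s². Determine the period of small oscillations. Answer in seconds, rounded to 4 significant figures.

1.743 s

For a physical pendulum T = 2π√(I/(mgd)), with d = 1.1940 m from pivot to centre of mass.
I_cm = mL²/12 = 3.998 × 2.388²/12 = 1.8999 kg·m²; I = I_cm + md² = 1.8999 + 3.998 × 1.1940² = 7.5996 kg·m².
T = 2π√(7.5996/(3.998 × 20.68 × 1.1940)) = 1.743 s.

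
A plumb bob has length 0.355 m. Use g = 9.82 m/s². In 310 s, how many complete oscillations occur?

T = 2π√(L/g) = 2π√(0.355/9.82) = 1.195 s.
Number of complete oscillations = ⌊310/1.195⌋ = ⌊259.5⌋ = 259.

259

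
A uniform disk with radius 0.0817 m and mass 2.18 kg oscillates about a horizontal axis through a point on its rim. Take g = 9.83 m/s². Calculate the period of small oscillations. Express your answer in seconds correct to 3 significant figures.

0.702 s

I_cm = ½mr² = 0.007276 kg·m². The pivot is at distance d = 0.0817 m from the centre of mass.
By the parallel-axis theorem, I = I_cm + md² = 0.007276 + 0.01455 = 0.02183 kg·m².
T = 2π√(I/(mgd)) = 2π√(0.02183/(2.18 × 9.83 × 0.0817)) = 0.702 s.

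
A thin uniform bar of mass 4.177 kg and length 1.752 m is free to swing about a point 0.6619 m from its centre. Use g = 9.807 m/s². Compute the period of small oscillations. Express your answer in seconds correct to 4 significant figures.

2.054 s

For a physical pendulum T = 2π√(I/(mgd)), with d = 0.66190 m from pivot to centre of mass.
I_cm = mL²/12 = 4.177 × 1.752²/12 = 1.0684 kg·m²; I = I_cm + md² = 1.0684 + 4.177 × 0.66190² = 2.8984 kg·m².
T = 2π√(2.8984/(4.177 × 9.807 × 0.66190)) = 2.054 s.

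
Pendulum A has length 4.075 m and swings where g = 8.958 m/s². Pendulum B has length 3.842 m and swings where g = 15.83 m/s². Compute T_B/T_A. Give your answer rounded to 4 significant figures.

T = 2π√(L/g), so T_B/T_A = √((L_B/g_B)/(L_A/g_A)) = √((3.842/15.83)/(4.075/8.958)) = 0.7304.

0.7304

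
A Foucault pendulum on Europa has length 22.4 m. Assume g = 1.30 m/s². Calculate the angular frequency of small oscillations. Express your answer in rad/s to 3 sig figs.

ω = √(g/L) = √(1.30/22.4) = 0.241 rad/s.

0.241 rad/s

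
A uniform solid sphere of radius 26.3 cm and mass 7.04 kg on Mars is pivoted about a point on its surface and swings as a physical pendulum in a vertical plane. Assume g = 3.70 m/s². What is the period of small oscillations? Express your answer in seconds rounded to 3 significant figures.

I_cm = (2/5)mr² = 0.1948 kg·m². The pivot is at distance d = 0.263 m from the centre of mass.
By the parallel-axis theorem, I = I_cm + md² = 0.1948 + 0.4869 = 0.6817 kg·m².
T = 2π√(I/(mgd)) = 2π√(0.6817/(7.04 × 3.70 × 0.263)) = 1.98 s.

1.98 s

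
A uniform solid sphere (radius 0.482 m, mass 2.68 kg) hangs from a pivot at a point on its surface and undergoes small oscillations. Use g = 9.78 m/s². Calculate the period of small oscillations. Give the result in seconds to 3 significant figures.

1.65 s

I_cm = (2/5)mr² = 0.2491 kg·m². The pivot is at distance d = 0.482 m from the centre of mass.
By the parallel-axis theorem, I = I_cm + md² = 0.2491 + 0.6226 = 0.8717 kg·m².
T = 2π√(I/(mgd)) = 2π√(0.8717/(2.68 × 9.78 × 0.482)) = 1.65 s.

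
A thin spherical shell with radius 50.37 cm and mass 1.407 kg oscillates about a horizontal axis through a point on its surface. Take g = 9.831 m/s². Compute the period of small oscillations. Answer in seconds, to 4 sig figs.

1.836 s

I_cm = (2/3)mr² = 0.23798 kg·m². The pivot is at distance d = 0.5037 m from the centre of mass.
By the parallel-axis theorem, I = I_cm + md² = 0.23798 + 0.35698 = 0.59496 kg·m².
T = 2π√(I/(mgd)) = 2π√(0.59496/(1.407 × 9.831 × 0.5037)) = 1.836 s.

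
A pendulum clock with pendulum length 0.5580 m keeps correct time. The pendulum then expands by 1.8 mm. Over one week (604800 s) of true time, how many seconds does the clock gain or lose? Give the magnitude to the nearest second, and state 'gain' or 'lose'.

lose 973 s

T ∝ √L, so T'/T = √(0.55980/0.5580) = 1.00161.
In 604800 s of true time the clock registers 604800/1.00161 = 603826.9 s, so it loses 973 s.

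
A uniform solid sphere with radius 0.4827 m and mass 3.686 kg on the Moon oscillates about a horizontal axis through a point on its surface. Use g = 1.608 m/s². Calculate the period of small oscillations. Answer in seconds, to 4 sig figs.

I_cm = (2/5)mr² = 0.34353 kg·m². The pivot is at distance d = 0.4827 m from the centre of mass.
By the parallel-axis theorem, I = I_cm + md² = 0.34353 + 0.85884 = 1.2024 kg·m².
T = 2π√(I/(mgd)) = 2π√(1.2024/(3.686 × 1.608 × 0.4827)) = 4.073 s.

4.073 s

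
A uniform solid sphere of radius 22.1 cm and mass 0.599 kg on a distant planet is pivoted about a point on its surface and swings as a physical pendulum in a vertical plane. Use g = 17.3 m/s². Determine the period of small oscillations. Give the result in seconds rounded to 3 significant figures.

I_cm = (2/5)mr² = 0.01170 kg·m². The pivot is at distance d = 0.221 m from the centre of mass.
By the parallel-axis theorem, I = I_cm + md² = 0.01170 + 0.02926 = 0.04096 kg·m².
T = 2π√(I/(mgd)) = 2π√(0.04096/(0.599 × 17.3 × 0.221)) = 0.840 s.

0.840 s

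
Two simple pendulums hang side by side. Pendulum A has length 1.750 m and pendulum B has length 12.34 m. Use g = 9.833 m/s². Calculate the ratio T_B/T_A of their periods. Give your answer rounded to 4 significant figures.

2.655

T ∝ √L, so T_B/T_A = √(L_B/L_A) = √(12.34/1.750) = 2.655.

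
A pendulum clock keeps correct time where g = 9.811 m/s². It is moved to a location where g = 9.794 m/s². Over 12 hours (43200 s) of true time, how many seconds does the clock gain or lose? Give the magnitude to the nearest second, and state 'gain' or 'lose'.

The clock's period scales as T ∝ 1/√g, so T'/T = √(9.811/9.794) = 1.00087.
In 43200 s of true time the clock registers 43200/1.00087 = 43162.6 s, so it loses 37 s.

lose 37 s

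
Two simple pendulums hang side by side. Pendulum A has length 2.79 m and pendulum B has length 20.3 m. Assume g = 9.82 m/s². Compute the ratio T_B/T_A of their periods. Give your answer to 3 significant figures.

T ∝ √L, so T_B/T_A = √(L_B/L_A) = √(20.3/2.79) = 2.70.

2.70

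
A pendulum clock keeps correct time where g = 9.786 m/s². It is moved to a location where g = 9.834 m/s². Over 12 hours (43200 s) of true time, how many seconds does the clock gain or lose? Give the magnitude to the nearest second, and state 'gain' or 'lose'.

The clock's period scales as T ∝ 1/√g, so T'/T = √(9.786/9.834) = 0.997557.
In 43200 s of true time the clock registers 43200/0.997557 = 43305.8 s, so it gains 106 s.

gain 106 s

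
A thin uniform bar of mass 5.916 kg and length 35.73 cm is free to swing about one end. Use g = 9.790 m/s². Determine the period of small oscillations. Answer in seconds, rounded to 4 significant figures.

For a physical pendulum T = 2π√(I/(mgd)), with d = 0.17865 m from pivot to centre of mass.
I_cm = mL²/12 = 5.916 × 0.3573²/12 = 0.062938 kg·m²; I = I_cm + md² = 0.062938 + 5.916 × 0.17865² = 0.25175 kg·m².
T = 2π√(0.25175/(5.916 × 9.790 × 0.17865)) = 0.9801 s.

0.9801 s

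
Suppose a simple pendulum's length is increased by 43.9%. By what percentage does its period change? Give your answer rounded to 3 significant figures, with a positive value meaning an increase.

20.0%

T ∝ √L, so T'/T = √(1.439) = 1.200.
Percentage change in T = (1.200 − 1) × 100% = 20.0%.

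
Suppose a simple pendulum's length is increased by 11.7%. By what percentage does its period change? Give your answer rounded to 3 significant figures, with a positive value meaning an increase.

5.69%

T ∝ √L, so T'/T = √(1.117) = 1.057.
Percentage change in T = (1.057 − 1) × 100% = 5.69%.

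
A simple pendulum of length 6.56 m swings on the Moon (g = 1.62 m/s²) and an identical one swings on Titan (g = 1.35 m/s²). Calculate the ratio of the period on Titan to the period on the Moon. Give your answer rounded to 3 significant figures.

T ∝ 1/√g, so T₂/T₁ = √(g₁/g₂) = √(1.62/1.35) = 1.10.

1.10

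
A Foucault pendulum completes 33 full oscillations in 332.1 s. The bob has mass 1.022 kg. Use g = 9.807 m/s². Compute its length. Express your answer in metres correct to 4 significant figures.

T = 332.1/33 = 10.064 s.
From T = 2π√(L/g), L = gT²/(4π²) = 9.807 × 10.064²/(4π²) = 25.16 m.

25.16 m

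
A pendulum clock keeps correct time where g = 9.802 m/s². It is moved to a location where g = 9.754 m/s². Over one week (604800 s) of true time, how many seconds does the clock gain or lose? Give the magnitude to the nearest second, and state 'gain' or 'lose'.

lose 1483 s

The clock's period scales as T ∝ 1/√g, so T'/T = √(9.802/9.754) = 1.00246.
In 604800 s of true time the clock registers 604800/1.00246 = 603317.3 s, so it loses 1483 s.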